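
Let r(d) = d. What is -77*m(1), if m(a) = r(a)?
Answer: -77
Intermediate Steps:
m(a) = a
-77*m(1) = -77*1 = -77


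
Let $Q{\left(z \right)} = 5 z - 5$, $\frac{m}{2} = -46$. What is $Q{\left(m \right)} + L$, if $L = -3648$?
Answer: $-4113$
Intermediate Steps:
$m = -92$ ($m = 2 \left(-46\right) = -92$)
$Q{\left(z \right)} = -5 + 5 z$
$Q{\left(m \right)} + L = \left(-5 + 5 \left(-92\right)\right) - 3648 = \left(-5 - 460\right) - 3648 = -465 - 3648 = -4113$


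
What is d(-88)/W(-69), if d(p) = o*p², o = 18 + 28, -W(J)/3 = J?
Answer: 15488/9 ≈ 1720.9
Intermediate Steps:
W(J) = -3*J
o = 46
d(p) = 46*p²
d(-88)/W(-69) = (46*(-88)²)/((-3*(-69))) = (46*7744)/207 = 356224*(1/207) = 15488/9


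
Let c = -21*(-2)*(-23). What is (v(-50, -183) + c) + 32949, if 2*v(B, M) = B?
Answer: 31958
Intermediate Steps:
v(B, M) = B/2
c = -966 (c = 42*(-23) = -966)
(v(-50, -183) + c) + 32949 = ((½)*(-50) - 966) + 32949 = (-25 - 966) + 32949 = -991 + 32949 = 31958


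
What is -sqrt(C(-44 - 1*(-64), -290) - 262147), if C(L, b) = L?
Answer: -I*sqrt(262127) ≈ -511.98*I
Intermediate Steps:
-sqrt(C(-44 - 1*(-64), -290) - 262147) = -sqrt((-44 - 1*(-64)) - 262147) = -sqrt((-44 + 64) - 262147) = -sqrt(20 - 262147) = -sqrt(-262127) = -I*sqrt(262127)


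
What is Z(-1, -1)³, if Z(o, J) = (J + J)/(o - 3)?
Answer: ⅛ ≈ 0.12500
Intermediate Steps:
Z(o, J) = 2*J/(-3 + o) (Z(o, J) = (2*J)/(-3 + o) = 2*J/(-3 + o))
Z(-1, -1)³ = (2*(-1)/(-3 - 1))³ = (2*(-1)/(-4))³ = (2*(-1)*(-¼))³ = (½)³ = ⅛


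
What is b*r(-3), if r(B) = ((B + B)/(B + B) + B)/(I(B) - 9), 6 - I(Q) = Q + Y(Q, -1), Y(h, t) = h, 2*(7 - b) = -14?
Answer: -28/3 ≈ -9.3333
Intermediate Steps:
b = 14 (b = 7 - 1/2*(-14) = 7 + 7 = 14)
I(Q) = 6 - 2*Q (I(Q) = 6 - (Q + Q) = 6 - 2*Q)
r(B) = (1 + B)/(-3 - 2*B) (r(B) = ((B + B)/(B + B) + B)/((6 - 2*B) - 9) = ((2*B)/((2*B)) + B)/(-3 - 2*B) = ((2*B)*(1/(2*B)) + B)/(-3 - 2*B) = (1 + B)/(-3 - 2*B))
b*r(-3) = 14*((-1 - 1*(-3))/(3 + 2*(-3))) = 14*((-1 + 3)/(3 - 6)) = 14*(2/(-3)) = 14*(-1/3*2) = 14*(-2/3) = -28/3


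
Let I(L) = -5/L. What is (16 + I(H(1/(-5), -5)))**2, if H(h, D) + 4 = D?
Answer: 22201/81 ≈ 274.09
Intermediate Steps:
H(h, D) = -4 + D
(16 + I(H(1/(-5), -5)))**2 = (16 - 5/(-4 - 5))**2 = (16 - 5/(-9))**2 = (16 - 5*(-1/9))**2 = (16 + 5/9)**2 = (149/9)**2 = 22201/81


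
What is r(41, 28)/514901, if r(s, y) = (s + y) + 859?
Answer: 928/514901 ≈ 0.0018023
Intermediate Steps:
r(s, y) = 859 + s + y
r(41, 28)/514901 = (859 + 41 + 28)/514901 = 928*(1/514901) = 928/514901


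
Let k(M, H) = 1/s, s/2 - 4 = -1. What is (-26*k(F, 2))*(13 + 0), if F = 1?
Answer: -169/3 ≈ -56.333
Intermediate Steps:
s = 6 (s = 8 + 2*(-1) = 8 - 2 = 6)
k(M, H) = 1/6
(-26*k(F, 2))*(13 + 0) = (-26*1/6)*(13 + 0) = -13/3*13 = -169/3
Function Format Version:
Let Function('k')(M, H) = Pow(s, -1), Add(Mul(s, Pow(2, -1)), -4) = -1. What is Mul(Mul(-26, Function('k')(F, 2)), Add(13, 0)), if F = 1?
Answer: Rational(-169, 3) ≈ -56.333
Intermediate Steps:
s = 6 (s = Add(8, Mul(2, -1)) = Add(8, -2) = 6)
Function('k')(M, H) = Rational(1, 6) (Function('k')(M, H) = Pow(6, -1) = Rational(1, 6))
Mul(Mul(-26, Function('k')(F, 2)), Add(13, 0)) = Mul(Mul(-26, Rational(1, 6)), Add(13, 0)) = Mul(Rational(-13, 3), 13) = Rational(-169, 3)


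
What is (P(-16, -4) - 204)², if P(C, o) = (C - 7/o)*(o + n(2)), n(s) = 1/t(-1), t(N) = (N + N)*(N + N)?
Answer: 5803281/256 ≈ 22669.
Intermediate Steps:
t(N) = 4*N² (t(N) = (2*N)*(2*N) = 4*N²)
n(s) = ¼ (n(s) = 1/(4*(-1)²) = 1/(4*1) = 1/4 = ¼)
P(C, o) = (¼ + o)*(C - 7/o) (P(C, o) = (C - 7/o)*(o + ¼) = (C - 7/o)*(¼ + o) = (¼ + o)*(C - 7/o))
(P(-16, -4) - 204)² = ((-7 - 7/4/(-4) + (¼)*(-16) - 16*(-4)) - 204)² = ((-7 - 7/4*(-¼) - 4 + 64) - 204)² = ((-7 + 7/16 - 4 + 64) - 204)² = (855/16 - 204)² = (-2409/16)² = 5803281/256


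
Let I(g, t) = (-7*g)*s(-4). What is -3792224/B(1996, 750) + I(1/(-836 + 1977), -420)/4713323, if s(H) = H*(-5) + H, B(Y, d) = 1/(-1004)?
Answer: 2925112018600805488/768271649 ≈ 3.8074e+9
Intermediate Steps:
B(Y, d) = -1/1004
s(H) = -4*H (s(H) = -5*H + H = -4*H)
I(g, t) = -112*g (I(g, t) = (-7*g)*(-4*(-4)) = -7*g*16 = -112*g)
-3792224/B(1996, 750) + I(1/(-836 + 1977), -420)/4713323 = -3792224/(-1/1004) - 112/(-836 + 1977)/4713323 = -3792224*(-1004) - 112/1141*(1/4713323) = 3807392896 - 112*1/1141*(1/4713323) = 3807392896 - 16/163*1/4713323 = 3807392896 - 16/768271649 = 2925112018600805488/768271649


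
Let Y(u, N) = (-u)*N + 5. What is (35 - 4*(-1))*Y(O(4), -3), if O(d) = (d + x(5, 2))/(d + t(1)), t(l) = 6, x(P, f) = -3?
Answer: 2067/10 ≈ 206.70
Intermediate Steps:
O(d) = (-3 + d)/(6 + d) (O(d) = (d - 3)/(d + 6) = (-3 + d)/(6 + d))
Y(u, N) = 5 - N*u (Y(u, N) = -N*u + 5 = 5 - N*u)
(35 - 4*(-1))*Y(O(4), -3) = (35 - 4*(-1))*(5 - 1*(-3)*(-3 + 4)/(6 + 4)) = (35 + 4)*(5 - 1*(-3)*1/10) = 39*(5 - 1*(-3)*(⅒)*1) = 39*(5 - 1*(-3)*⅒) = 39*(5 + 3/10) = 39*(53/10) = 2067/10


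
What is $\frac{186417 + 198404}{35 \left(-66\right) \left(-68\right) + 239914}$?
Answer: $\frac{384821}{396994} \approx 0.96934$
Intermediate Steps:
$\frac{186417 + 198404}{35 \left(-66\right) \left(-68\right) + 239914} = \frac{384821}{\left(-2310\right) \left(-68\right) + 239914} = \frac{384821}{157080 + 239914} = \frac{384821}{396994}$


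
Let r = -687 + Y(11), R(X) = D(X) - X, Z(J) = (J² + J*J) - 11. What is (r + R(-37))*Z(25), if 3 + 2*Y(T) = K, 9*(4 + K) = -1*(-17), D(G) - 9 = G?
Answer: -2529625/3 ≈ -8.4321e+5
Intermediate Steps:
D(G) = 9 + G
Z(J) = -11 + 2*J² (Z(J) = (J² + J²) - 11 = 2*J² - 11 = -11 + 2*J²)
K = -19/9 (K = -4 + (-1*(-17))/9 = -4 + (⅑)*17 = -4 + 17/9 = -19/9 ≈ -2.1111)
R(X) = 9 (R(X) = (9 + X) - X = 9)
Y(T) = -23/9 (Y(T) = -3/2 + (½)*(-19/9) = -3/2 - 19/18 = -23/9)
r = -6206/9 (r = -687 - 23/9 = -6206/9 ≈ -689.56)
(r + R(-37))*Z(25) = (-6206/9 + 9)*(-11 + 2*25²) = -6125*(-11 + 2*625)/9 = -6125*(-11 + 1250)/9 = -6125/9*1239 = -2529625/3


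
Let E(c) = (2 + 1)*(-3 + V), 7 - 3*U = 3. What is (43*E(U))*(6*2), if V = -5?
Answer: -12384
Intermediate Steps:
U = 4/3 (U = 7/3 - ⅓*3 = 7/3 - 1 = 4/3 ≈ 1.3333)
E(c) = -24 (E(c) = (2 + 1)*(-3 - 5) = 3*(-8) = -24)
(43*E(U))*(6*2) = (43*(-24))*(6*2) = -1032*12 = -12384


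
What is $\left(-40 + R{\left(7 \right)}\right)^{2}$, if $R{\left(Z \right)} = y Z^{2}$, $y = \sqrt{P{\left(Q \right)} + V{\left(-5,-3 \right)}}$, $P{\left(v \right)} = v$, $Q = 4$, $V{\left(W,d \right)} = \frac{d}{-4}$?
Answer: $\frac{52019}{4} - 1960 \sqrt{19} \approx 4461.3$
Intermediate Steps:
$V{\left(W,d \right)} = - \frac{d}{4}$ ($V{\left(W,d \right)} = d \left(- \frac{1}{4}\right) = - \frac{d}{4}$)
$y = \frac{\sqrt{19}}{2}$ ($y = \sqrt{4 - - \frac{3}{4}} = \sqrt{4 + \frac{3}{4}} = \sqrt{\frac{19}{4}} = \frac{\sqrt{19}}{2} \approx 2.1795$)
$R{\left(Z \right)} = \frac{\sqrt{19} Z^{2}}{2}$ ($R{\left(Z \right)} = \frac{\sqrt{19}}{2} Z^{2} = \frac{\sqrt{19} Z^{2}}{2}$)
$\left(-40 + R{\left(7 \right)}\right)^{2} = \left(-40 + \frac{\sqrt{19} \cdot 7^{2}}{2}\right)^{2} = \left(-40 + \frac{1}{2} \sqrt{19} \cdot 49\right)^{2} = \left(-40 + \frac{49 \sqrt{19}}{2}\right)^{2}$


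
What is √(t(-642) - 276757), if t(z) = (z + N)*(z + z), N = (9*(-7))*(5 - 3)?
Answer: √709355 ≈ 842.23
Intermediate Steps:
N = -126 (N = -63*2 = -126)
t(z) = 2*z*(-126 + z) (t(z) = (z - 126)*(z + z) = (-126 + z)*(2*z) = 2*z*(-126 + z))
√(t(-642) - 276757) = √(2*(-642)*(-126 - 642) - 276757) = √(2*(-642)*(-768) - 276757) = √(986112 - 276757) = √709355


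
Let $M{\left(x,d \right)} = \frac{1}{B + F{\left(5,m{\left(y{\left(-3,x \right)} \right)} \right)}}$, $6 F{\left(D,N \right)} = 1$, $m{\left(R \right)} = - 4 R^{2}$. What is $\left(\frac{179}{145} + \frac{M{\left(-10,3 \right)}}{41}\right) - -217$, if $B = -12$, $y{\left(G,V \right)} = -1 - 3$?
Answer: $\frac{92114814}{422095} \approx 218.23$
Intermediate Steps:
$y{\left(G,V \right)} = -4$
$F{\left(D,N \right)} = \frac{1}{6}$ ($F{\left(D,N \right)} = \frac{1}{6} \cdot 1 = \frac{1}{6}$)
$M{\left(x,d \right)} = - \frac{6}{71}$ ($M{\left(x,d \right)} = \frac{1}{-12 + \frac{1}{6}} = \frac{1}{- \frac{71}{6}} = - \frac{6}{71}$)
$\left(\frac{179}{145} + \frac{M{\left(-10,3 \right)}}{41}\right) - -217 = \left(\frac{179}{145} - \frac{6}{71 \cdot 41}\right) - -217 = \left(179 \cdot \frac{1}{145} - \frac{6}{2911}\right) + 217 = \left(\frac{179}{145} - \frac{6}{2911}\right) + 217 = \frac{520199}{422095} + 217 = \frac{92114814}{422095}$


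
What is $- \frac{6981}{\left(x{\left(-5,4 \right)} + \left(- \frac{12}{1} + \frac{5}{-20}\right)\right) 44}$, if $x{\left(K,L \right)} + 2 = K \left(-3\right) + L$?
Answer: $- \frac{6981}{209} \approx -33.402$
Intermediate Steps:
$x{\left(K,L \right)} = -2 + L - 3 K$ ($x{\left(K,L \right)} = -2 + \left(K \left(-3\right) + L\right) = -2 - \left(- L + 3 K\right) = -2 + L - 3 K$)
$- \frac{6981}{\left(x{\left(-5,4 \right)} + \left(- \frac{12}{1} + \frac{5}{-20}\right)\right) 44} = - \frac{6981}{\left(\left(-2 + 4 - -15\right) + \left(- \frac{12}{1} + \frac{5}{-20}\right)\right) 44} = - \frac{6981}{\left(\left(-2 + 4 + 15\right) + \left(\left(-12\right) 1 + 5 \left(- \frac{1}{20}\right)\right)\right) 44} = - \frac{6981}{\left(17 - \frac{49}{4}\right) 44} = - \frac{6981}{\frac{19}{4} \cdot 44} = - \frac{6981}{209}$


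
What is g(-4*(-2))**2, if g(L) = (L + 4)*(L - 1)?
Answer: 7056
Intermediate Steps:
g(L) = (-1 + L)*(4 + L) (g(L) = (4 + L)*(-1 + L) = (-1 + L)*(4 + L))
g(-4*(-2))**2 = (-4 + (-4*(-2))**2 + 3*(-4*(-2)))**2 = (-4 + 8**2 + 3*8)**2 = (-4 + 64 + 24)**2 = 84**2 = 7056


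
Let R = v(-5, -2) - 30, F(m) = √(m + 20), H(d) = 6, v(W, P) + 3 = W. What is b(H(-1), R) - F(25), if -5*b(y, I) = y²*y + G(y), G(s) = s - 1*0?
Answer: -222/5 - 3*√5 ≈ -51.108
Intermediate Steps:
G(s) = s (G(s) = s + 0 = s)
v(W, P) = -3 + W
F(m) = √(20 + m)
R = -38 (R = (-3 - 5) - 30 = -8 - 30 = -38)
b(y, I) = -y/5 - y³/5 (b(y, I) = -(y²*y + y)/5 = -(y³ + y)/5 = -(y + y³)/5 = -y/5 - y³/5)
b(H(-1), R) - F(25) = (⅕)*6*(-1 - 1*6²) - √(20 + 25) = (⅕)*6*(-1 - 1*36) - √45 = (⅕)*6*(-1 - 36) - 3*√5 = (⅕)*6*(-37) - 3*√5 = -222/5 - 3*√5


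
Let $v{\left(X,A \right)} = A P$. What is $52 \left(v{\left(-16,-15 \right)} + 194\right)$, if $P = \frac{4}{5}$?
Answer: $9464$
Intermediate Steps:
$P = \frac{4}{5}$ ($P = 4 \cdot \frac{1}{5} = \frac{4}{5} \approx 0.8$)
$v{\left(X,A \right)} = \frac{4 A}{5}$ ($v{\left(X,A \right)} = A \frac{4}{5} = \frac{4 A}{5}$)
$52 \left(v{\left(-16,-15 \right)} + 194\right) = 52 \left(\frac{4}{5} \left(-15\right) + 194\right) = 52 \left(-12 + 194\right) = 52 \cdot 182 = 9464$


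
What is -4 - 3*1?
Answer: -7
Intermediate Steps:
-4 - 3*1 = -4 - 3 = -7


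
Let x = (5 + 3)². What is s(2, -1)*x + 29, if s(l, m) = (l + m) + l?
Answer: 221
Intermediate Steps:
s(l, m) = m + 2*l
x = 64 (x = 8² = 64)
s(2, -1)*x + 29 = (-1 + 2*2)*64 + 29 = (-1 + 4)*64 + 29 = 3*64 + 29 = 192 + 29 = 221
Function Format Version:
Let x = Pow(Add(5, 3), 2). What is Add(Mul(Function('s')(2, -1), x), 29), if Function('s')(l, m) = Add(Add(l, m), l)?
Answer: 221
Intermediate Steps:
Function('s')(l, m) = Add(m, Mul(2, l))
x = 64 (x = Pow(8, 2) = 64)
Add(Mul(Function('s')(2, -1), x), 29) = Add(Mul(Add(-1, Mul(2, 2)), 64), 29) = Add(Mul(Add(-1, 4), 64), 29) = Add(Mul(3, 64), 29) = Add(192, 29) = 221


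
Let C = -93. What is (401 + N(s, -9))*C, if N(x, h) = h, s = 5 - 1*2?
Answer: -36456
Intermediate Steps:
s = 3 (s = 5 - 2 = 3)
(401 + N(s, -9))*C = (401 - 9)*(-93) = 392*(-93) = -36456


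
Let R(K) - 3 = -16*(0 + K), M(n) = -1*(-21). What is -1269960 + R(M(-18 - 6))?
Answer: -1270293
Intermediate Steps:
M(n) = 21
R(K) = 3 - 16*K (R(K) = 3 - 16*(0 + K) = 3 - 16*K)
-1269960 + R(M(-18 - 6)) = -1269960 + (3 - 16*21) = -1269960 + (3 - 336) = -1269960 - 333 = -1270293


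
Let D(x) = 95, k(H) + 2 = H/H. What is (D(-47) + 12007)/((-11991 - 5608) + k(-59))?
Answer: -6051/8800 ≈ -0.68761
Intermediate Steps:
k(H) = -1 (k(H) = -2 + H/H = -2 + 1 = -1)
(D(-47) + 12007)/((-11991 - 5608) + k(-59)) = (95 + 12007)/((-11991 - 5608) - 1) = 12102/(-17599 - 1) = 12102/(-17600) = 12102*(-1/17600) = -6051/8800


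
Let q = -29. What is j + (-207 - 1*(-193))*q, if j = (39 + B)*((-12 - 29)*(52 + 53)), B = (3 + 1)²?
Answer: -236369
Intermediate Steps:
B = 16 (B = 4² = 16)
j = -236775 (j = (39 + 16)*((-12 - 29)*(52 + 53)) = 55*(-41*105) = 55*(-4305) = -236775)
j + (-207 - 1*(-193))*q = -236775 + (-207 - 1*(-193))*(-29) = -236775 + (-207 + 193)*(-29) = -236775 - 14*(-29) = -236775 + 406 = -236369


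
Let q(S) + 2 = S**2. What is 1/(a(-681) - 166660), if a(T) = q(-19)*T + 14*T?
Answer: -1/420673 ≈ -2.3771e-6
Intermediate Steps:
q(S) = -2 + S**2
a(T) = 373*T (a(T) = (-2 + (-19)**2)*T + 14*T = (-2 + 361)*T + 14*T = 359*T + 14*T = 373*T)
1/(a(-681) - 166660) = 1/(373*(-681) - 166660) = 1/(-254013 - 166660) = 1/(-420673) = -1/420673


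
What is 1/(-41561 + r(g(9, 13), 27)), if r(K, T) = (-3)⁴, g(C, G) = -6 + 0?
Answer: -1/41480 ≈ -2.4108e-5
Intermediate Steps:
g(C, G) = -6
r(K, T) = 81
1/(-41561 + r(g(9, 13), 27)) = 1/(-41561 + 81) = 1/(-41480) = -1/41480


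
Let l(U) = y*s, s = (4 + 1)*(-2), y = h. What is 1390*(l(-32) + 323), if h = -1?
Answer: 462870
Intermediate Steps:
y = -1
s = -10 (s = 5*(-2) = -10)
l(U) = 10 (l(U) = -1*(-10) = 10)
1390*(l(-32) + 323) = 1390*(10 + 323) = 1390*333 = 462870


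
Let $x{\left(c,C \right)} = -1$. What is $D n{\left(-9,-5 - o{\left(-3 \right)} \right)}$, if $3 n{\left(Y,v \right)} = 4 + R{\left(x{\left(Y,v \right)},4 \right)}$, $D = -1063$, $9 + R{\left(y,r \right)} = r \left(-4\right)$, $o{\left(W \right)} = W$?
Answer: $7441$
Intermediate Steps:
$R{\left(y,r \right)} = -9 - 4 r$ ($R{\left(y,r \right)} = -9 + r \left(-4\right) = -9 - 4 r$)
$n{\left(Y,v \right)} = -7$ ($n{\left(Y,v \right)} = \frac{4 - 25}{3} = \frac{1}{3} \left(-21\right) = -7$)
$D n{\left(-9,-5 - o{\left(-3 \right)} \right)} = \left(-1063\right) \left(-7\right) = 7441$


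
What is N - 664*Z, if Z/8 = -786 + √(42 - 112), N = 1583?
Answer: 4176815 - 5312*I*√70 ≈ 4.1768e+6 - 44443.0*I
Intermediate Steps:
Z = -6288 + 8*I*√70 (Z = 8*(-786 + √(42 - 112)) = 8*(-786 + √(-70)) = 8*(-786 + I*√70) = -6288 + 8*I*√70 ≈ -6288.0 + 66.933*I)
N - 664*Z = 1583 - 664*(-6288 + 8*I*√70) = 1583 + (4175232 - 5312*I*√70) = 4176815 - 5312*I*√70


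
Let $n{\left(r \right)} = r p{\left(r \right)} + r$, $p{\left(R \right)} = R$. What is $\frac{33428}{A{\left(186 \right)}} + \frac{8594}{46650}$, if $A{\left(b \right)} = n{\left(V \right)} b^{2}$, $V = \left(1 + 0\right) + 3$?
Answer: $\frac{62548139}{268983900} \approx 0.23253$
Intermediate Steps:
$V = 4$ ($V = 1 + 3 = 4$)
$n{\left(r \right)} = r + r^{2}$ ($n{\left(r \right)} = r r + r = r^{2} + r = r + r^{2}$)
$A{\left(b \right)} = 20 b^{2}$ ($A{\left(b \right)} = 4 \left(1 + 4\right) b^{2} = 4 \cdot 5 b^{2} = 20 b^{2}$)
$\frac{33428}{A{\left(186 \right)}} + \frac{8594}{46650} = \frac{33428}{20 \cdot 186^{2}} + \frac{8594}{46650} = \frac{33428}{20 \cdot 34596} + 8594 \cdot \frac{1}{46650} = \frac{33428}{691920} + \frac{4297}{23325} = 33428 \cdot \frac{1}{691920} + \frac{4297}{23325} = \frac{8357}{172980} + \frac{4297}{23325} = \frac{62548139}{268983900}$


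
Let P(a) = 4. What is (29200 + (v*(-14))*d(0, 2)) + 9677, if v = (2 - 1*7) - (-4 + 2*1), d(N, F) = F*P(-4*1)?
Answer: 39213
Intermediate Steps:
d(N, F) = 4*F (d(N, F) = F*4 = 4*F)
v = -3 (v = (2 - 7) - (-4 + 2) = -5 - 1*(-2) = -5 + 2 = -3)
(29200 + (v*(-14))*d(0, 2)) + 9677 = (29200 + (-3*(-14))*(4*2)) + 9677 = (29200 + 42*8) + 9677 = (29200 + 336) + 9677 = 29536 + 9677 = 39213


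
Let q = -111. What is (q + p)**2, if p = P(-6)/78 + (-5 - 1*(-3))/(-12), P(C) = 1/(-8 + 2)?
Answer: 2690600641/219024 ≈ 12285.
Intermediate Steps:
P(C) = -1/6 (P(C) = 1/(-6) = -1/6)
p = 77/468 (p = -1/6/78 + (-5 - 1*(-3))/(-12) = -1/6*1/78 + (-5 + 3)*(-1/12) = -1/468 - 2*(-1/12) = -1/468 + 1/6 = 77/468 ≈ 0.16453)
(q + p)**2 = (-111 + 77/468)**2 = (-51871/468)**2 = 2690600641/219024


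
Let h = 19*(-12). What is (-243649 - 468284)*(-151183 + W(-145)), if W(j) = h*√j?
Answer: 107632166739 + 162320724*I*√145 ≈ 1.0763e+11 + 1.9546e+9*I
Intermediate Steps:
h = -228
W(j) = -228*√j
(-243649 - 468284)*(-151183 + W(-145)) = (-243649 - 468284)*(-151183 - 228*I*√145) = -711933*(-151183 - 228*I*√145) = 107632166739 + 162320724*I*√145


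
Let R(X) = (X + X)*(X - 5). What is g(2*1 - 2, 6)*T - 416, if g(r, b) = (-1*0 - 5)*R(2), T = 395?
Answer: 23284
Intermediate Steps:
R(X) = 2*X*(-5 + X) (R(X) = (2*X)*(-5 + X) = 2*X*(-5 + X))
g(r, b) = 60 (g(r, b) = (-1*0 - 5)*(2*2*(-5 + 2)) = (0 - 5)*(2*2*(-3)) = -5*(-12) = 60)
g(2*1 - 2, 6)*T - 416 = 60*395 - 416 = 23700 - 416 = 23284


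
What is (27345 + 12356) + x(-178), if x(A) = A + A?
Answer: 39345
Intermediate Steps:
x(A) = 2*A
(27345 + 12356) + x(-178) = (27345 + 12356) + 2*(-178) = 39701 - 356 = 39345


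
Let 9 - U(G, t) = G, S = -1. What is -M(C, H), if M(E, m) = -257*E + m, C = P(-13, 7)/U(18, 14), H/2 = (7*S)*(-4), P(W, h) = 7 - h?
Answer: -56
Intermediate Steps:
U(G, t) = 9 - G
H = 56 (H = 2*((7*(-1))*(-4)) = 2*(-7*(-4)) = 2*28 = 56)
C = 0 (C = (7 - 1*7)/(9 - 1*18) = (7 - 7)/(9 - 18) = 0/(-9) = 0*(-⅑) = 0)
M(E, m) = m - 257*E
-M(C, H) = -(56 - 257*0) = -(56 + 0) = -1*56 = -56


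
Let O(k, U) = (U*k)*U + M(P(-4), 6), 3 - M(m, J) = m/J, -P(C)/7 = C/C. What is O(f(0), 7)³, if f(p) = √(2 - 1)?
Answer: 32461759/216 ≈ 1.5029e+5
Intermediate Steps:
P(C) = -7 (P(C) = -7*C/C = -7*1 = -7)
f(p) = 1 (f(p) = √1 = 1)
M(m, J) = 3 - m/J
O(k, U) = 25/6 + k*U² (O(k, U) = (U*k)*U + (3 - 1*(-7)/6) = k*U² + (3 - 1*(-7)*⅙) = k*U² + (3 + 7/6) = k*U² + 25/6 = 25/6 + k*U²)
O(f(0), 7)³ = (25/6 + 1*7²)³ = (25/6 + 1*49)³ = (25/6 + 49)³ = (319/6)³ = 32461759/216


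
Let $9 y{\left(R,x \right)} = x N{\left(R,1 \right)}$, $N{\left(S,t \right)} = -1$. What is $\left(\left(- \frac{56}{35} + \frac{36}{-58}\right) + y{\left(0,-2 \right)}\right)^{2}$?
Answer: $\frac{6801664}{1703025} \approx 3.9939$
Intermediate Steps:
$y{\left(R,x \right)} = - \frac{x}{9}$ ($y{\left(R,x \right)} = \frac{x \left(-1\right)}{9} = \frac{\left(-1\right) x}{9} = - \frac{x}{9}$)
$\left(\left(- \frac{56}{35} + \frac{36}{-58}\right) + y{\left(0,-2 \right)}\right)^{2} = \left(\left(- \frac{56}{35} + \frac{36}{-58}\right) - - \frac{2}{9}\right)^{2} = \left(\left(\left(-56\right) \frac{1}{35} + 36 \left(- \frac{1}{58}\right)\right) + \frac{2}{9}\right)^{2} = \left(\left(- \frac{8}{5} - \frac{18}{29}\right) + \frac{2}{9}\right)^{2} = \left(- \frac{322}{145} + \frac{2}{9}\right)^{2} = \left(- \frac{2608}{1305}\right)^{2} = \frac{6801664}{1703025}$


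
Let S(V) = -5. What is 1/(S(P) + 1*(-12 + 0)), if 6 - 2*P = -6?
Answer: -1/17 ≈ -0.058824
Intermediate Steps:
P = 6 (P = 3 - 1/2*(-6) = 3 + 3 = 6)
1/(S(P) + 1*(-12 + 0)) = 1/(-5 + 1*(-12 + 0)) = 1/(-5 + 1*(-12)) = 1/(-5 - 12) = 1/(-17) = -1/17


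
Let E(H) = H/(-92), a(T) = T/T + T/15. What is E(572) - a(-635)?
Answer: 2423/69 ≈ 35.116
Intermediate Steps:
a(T) = 1 + T/15 (a(T) = 1 + T*(1/15) = 1 + T/15)
E(H) = -H/92 (E(H) = H*(-1/92) = -H/92)
E(572) - a(-635) = -1/92*572 - (1 + (1/15)*(-635)) = -143/23 - (1 - 127/3) = -143/23 - 1*(-124/3) = -143/23 + 124/3 = 2423/69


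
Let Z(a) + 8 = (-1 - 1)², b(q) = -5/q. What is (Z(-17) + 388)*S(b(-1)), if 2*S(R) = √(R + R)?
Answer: 192*√10 ≈ 607.16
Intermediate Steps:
S(R) = √2*√R/2 (S(R) = √(R + R)/2 = √(2*R)/2 = (√2*√R)/2 = √2*√R/2)
Z(a) = -4 (Z(a) = -8 + (-1 - 1)² = -8 + (-2)² = -8 + 4 = -4)
(Z(-17) + 388)*S(b(-1)) = (-4 + 388)*(√2*√(-5/(-1))/2) = 384*(√2*√(-5*(-1))/2) = 384*(√2*√5/2) = 384*(√10/2) = 192*√10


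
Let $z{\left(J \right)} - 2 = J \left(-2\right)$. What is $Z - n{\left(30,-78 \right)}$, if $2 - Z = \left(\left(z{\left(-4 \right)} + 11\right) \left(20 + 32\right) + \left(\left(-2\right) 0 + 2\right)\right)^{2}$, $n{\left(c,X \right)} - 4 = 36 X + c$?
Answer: $-1194060$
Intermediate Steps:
$z{\left(J \right)} = 2 - 2 J$ ($z{\left(J \right)} = 2 + J \left(-2\right) = 2 - 2 J$)
$n{\left(c,X \right)} = 4 + c + 36 X$ ($n{\left(c,X \right)} = 4 + \left(36 X + c\right) = 4 + \left(c + 36 X\right) = 4 + c + 36 X$)
$Z = -1196834$ ($Z = 2 - \left(\left(\left(2 - -8\right) + 11\right) \left(20 + 32\right) + \left(\left(-2\right) 0 + 2\right)\right)^{2} = 2 - \left(\left(\left(2 + 8\right) + 11\right) 52 + \left(0 + 2\right)\right)^{2} = 2 - \left(\left(10 + 11\right) 52 + 2\right)^{2} = 2 - \left(21 \cdot 52 + 2\right)^{2} = 2 - \left(1092 + 2\right)^{2} = 2 - 1094^{2} = 2 - 1196836 = -1196834$)
$Z - n{\left(30,-78 \right)} = -1196834 - \left(4 + 30 + 36 \left(-78\right)\right) = -1196834 - \left(4 + 30 - 2808\right) = -1196834 - -2774 = -1196834 + 2774 = -1194060$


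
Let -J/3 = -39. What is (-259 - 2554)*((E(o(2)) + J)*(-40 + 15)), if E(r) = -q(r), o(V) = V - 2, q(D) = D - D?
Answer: 8228025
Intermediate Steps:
J = 117 (J = -3*(-39) = 117)
q(D) = 0
o(V) = -2 + V
E(r) = 0 (E(r) = -1*0 = 0)
(-259 - 2554)*((E(o(2)) + J)*(-40 + 15)) = (-259 - 2554)*((0 + 117)*(-40 + 15)) = -329121*(-25) = -2813*(-2925) = 8228025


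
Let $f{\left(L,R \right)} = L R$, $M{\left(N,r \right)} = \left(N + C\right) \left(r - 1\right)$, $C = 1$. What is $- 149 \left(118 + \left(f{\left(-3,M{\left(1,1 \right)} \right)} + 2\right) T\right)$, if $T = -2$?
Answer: $-16986$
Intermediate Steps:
$M{\left(N,r \right)} = \left(1 + N\right) \left(-1 + r\right)$ ($M{\left(N,r \right)} = \left(N + 1\right) \left(r - 1\right) = \left(1 + N\right) \left(-1 + r\right)$)
$- 149 \left(118 + \left(f{\left(-3,M{\left(1,1 \right)} \right)} + 2\right) T\right) = - 149 \left(118 + \left(- 3 \left(-1 + 1 - 1 + 1 \cdot 1\right) + 2\right) \left(-2\right)\right) = - 149 \left(118 + \left(- 3 \left(-1 + 1 - 1 + 1\right) + 2\right) \left(-2\right)\right) = - 149 \left(118 + \left(\left(-3\right) 0 + 2\right) \left(-2\right)\right) = - 149 \left(118 + \left(0 + 2\right) \left(-2\right)\right) = - 149 \left(118 + 2 \left(-2\right)\right) = - 149 \left(118 - 4\right) = \left(-149\right) 114 = -16986$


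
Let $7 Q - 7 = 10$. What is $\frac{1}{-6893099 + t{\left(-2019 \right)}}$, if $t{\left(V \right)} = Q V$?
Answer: $- \frac{7}{48286016} \approx -1.4497 \cdot 10^{-7}$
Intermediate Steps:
$Q = \frac{17}{7}$ ($Q = 1 + \frac{1}{7} \cdot 10 = 1 + \frac{10}{7} = \frac{17}{7} \approx 2.4286$)
$t{\left(V \right)} = \frac{17 V}{7}$
$\frac{1}{-6893099 + t{\left(-2019 \right)}} = \frac{1}{-6893099 + \frac{17}{7} \left(-2019\right)} = \frac{1}{-6893099 - \frac{34323}{7}} = \frac{1}{- \frac{48286016}{7}} = - \frac{7}{48286016}$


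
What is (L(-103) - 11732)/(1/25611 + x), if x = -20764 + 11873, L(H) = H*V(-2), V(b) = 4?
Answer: 38877498/28463425 ≈ 1.3659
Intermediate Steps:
L(H) = 4*H (L(H) = H*4 = 4*H)
x = -8891
(L(-103) - 11732)/(1/25611 + x) = (4*(-103) - 11732)/(1/25611 - 8891) = (-412 - 11732)/(1/25611 - 8891) = -12144/(-227707400/25611) = -12144*(-25611/227707400) = 38877498/28463425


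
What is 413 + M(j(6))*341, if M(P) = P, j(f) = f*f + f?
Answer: 14735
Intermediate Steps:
j(f) = f + f² (j(f) = f² + f = f + f²)
413 + M(j(6))*341 = 413 + (6*(1 + 6))*341 = 413 + (6*7)*341 = 413 + 42*341 = 413 + 14322 = 14735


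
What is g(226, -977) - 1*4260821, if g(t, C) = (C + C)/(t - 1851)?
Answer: -6923832171/1625 ≈ -4.2608e+6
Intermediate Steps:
g(t, C) = 2*C/(-1851 + t) (g(t, C) = (2*C)/(-1851 + t) = 2*C/(-1851 + t))
g(226, -977) - 1*4260821 = 2*(-977)/(-1851 + 226) - 1*4260821 = 2*(-977)/(-1625) - 4260821 = 2*(-977)*(-1/1625) - 4260821 = 1954/1625 - 4260821 = -6923832171/1625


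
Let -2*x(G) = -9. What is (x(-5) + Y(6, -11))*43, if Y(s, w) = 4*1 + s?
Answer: 1247/2 ≈ 623.50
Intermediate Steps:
Y(s, w) = 4 + s
x(G) = 9/2 (x(G) = -1/2*(-9) = 9/2)
(x(-5) + Y(6, -11))*43 = (9/2 + (4 + 6))*43 = (9/2 + 10)*43 = (29/2)*43 = 1247/2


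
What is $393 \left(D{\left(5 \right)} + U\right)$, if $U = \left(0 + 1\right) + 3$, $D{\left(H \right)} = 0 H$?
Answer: $1572$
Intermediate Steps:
$D{\left(H \right)} = 0$
$U = 4$ ($U = 1 + 3 = 4$)
$393 \left(D{\left(5 \right)} + U\right) = 393 \left(0 + 4\right) = 393 \cdot 4 = 1572$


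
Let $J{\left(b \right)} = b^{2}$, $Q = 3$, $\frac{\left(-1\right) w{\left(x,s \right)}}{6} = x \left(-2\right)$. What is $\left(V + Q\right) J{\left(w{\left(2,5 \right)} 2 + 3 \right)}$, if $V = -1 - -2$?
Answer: $10404$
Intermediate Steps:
$w{\left(x,s \right)} = 12 x$ ($w{\left(x,s \right)} = - 6 x \left(-2\right) = - 6 \left(- 2 x\right) = 12 x$)
$V = 1$ ($V = -1 + 2 = 1$)
$\left(V + Q\right) J{\left(w{\left(2,5 \right)} 2 + 3 \right)} = \left(1 + 3\right) \left(12 \cdot 2 \cdot 2 + 3\right)^{2} = 4 \left(24 \cdot 2 + 3\right)^{2} = 4 \left(48 + 3\right)^{2} = 4 \cdot 51^{2} = 4 \cdot 2601 = 10404$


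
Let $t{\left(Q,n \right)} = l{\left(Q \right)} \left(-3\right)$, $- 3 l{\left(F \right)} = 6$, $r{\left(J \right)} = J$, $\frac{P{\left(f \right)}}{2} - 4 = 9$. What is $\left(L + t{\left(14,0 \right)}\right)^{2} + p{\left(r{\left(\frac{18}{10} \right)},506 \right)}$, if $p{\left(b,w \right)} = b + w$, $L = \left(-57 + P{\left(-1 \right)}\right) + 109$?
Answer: $\frac{37819}{5} \approx 7563.8$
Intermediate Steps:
$P{\left(f \right)} = 26$ ($P{\left(f \right)} = 8 + 2 \cdot 9 = 8 + 18 = 26$)
$l{\left(F \right)} = -2$ ($l{\left(F \right)} = \left(- \frac{1}{3}\right) 6 = -2$)
$L = 78$ ($L = \left(-57 + 26\right) + 109 = -31 + 109 = 78$)
$t{\left(Q,n \right)} = 6$ ($t{\left(Q,n \right)} = \left(-2\right) \left(-3\right) = 6$)
$\left(L + t{\left(14,0 \right)}\right)^{2} + p{\left(r{\left(\frac{18}{10} \right)},506 \right)} = \left(78 + 6\right)^{2} + \left(\frac{18}{10} + 506\right) = 84^{2} + \left(18 \cdot \frac{1}{10} + 506\right) = 7056 + \left(\frac{9}{5} + 506\right) = 7056 + \frac{2539}{5} = \frac{37819}{5}$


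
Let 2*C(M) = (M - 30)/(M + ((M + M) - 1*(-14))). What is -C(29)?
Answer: 1/202 ≈ 0.0049505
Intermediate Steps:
C(M) = (-30 + M)/(2*(14 + 3*M)) (C(M) = ((M - 30)/(M + ((M + M) - 1*(-14))))/2 = ((-30 + M)/(M + (2*M + 14)))/2 = ((-30 + M)/(M + (14 + 2*M)))/2 = ((-30 + M)/(14 + 3*M))/2 = (-30 + M)/(2*(14 + 3*M)))
-C(29) = -(-30 + 29)/(2*(14 + 3*29)) = -(-1)/(2*(14 + 87)) = -(-1)/(2*101) = -1*(-1/202) = 1/202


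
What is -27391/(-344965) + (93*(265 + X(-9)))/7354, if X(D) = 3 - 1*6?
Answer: 4303425302/1268436305 ≈ 3.3927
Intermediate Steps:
X(D) = -3 (X(D) = 3 - 6 = -3)
-27391/(-344965) + (93*(265 + X(-9)))/7354 = -27391/(-344965) + (93*(265 - 3))/7354 = -27391*(-1/344965) + (93*262)*(1/7354) = 27391/344965 + 24366*(1/7354) = 27391/344965 + 12183/3677 = 4303425302/1268436305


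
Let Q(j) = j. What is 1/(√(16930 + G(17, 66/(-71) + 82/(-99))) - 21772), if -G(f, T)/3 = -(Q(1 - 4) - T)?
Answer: -51011796/1110589164253 - √92919300837/1110589164253 ≈ -4.6207e-5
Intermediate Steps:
G(f, T) = -9 - 3*T (G(f, T) = -(-3)*((1 - 4) - T) = -(-3)*(-3 - T) = -3*(3 + T) = -9 - 3*T)
1/(√(16930 + G(17, 66/(-71) + 82/(-99))) - 21772) = 1/(√(16930 + (-9 - 3*(66/(-71) + 82/(-99)))) - 21772) = 1/(√(16930 + (-9 - 3*(66*(-1/71) + 82*(-1/99)))) - 21772) = 1/(√(16930 + (-9 - 3*(-66/71 - 82/99))) - 21772) = 1/(√(16930 + (-9 - 3*(-12356/7029))) - 21772) = 1/(√(16930 + (-9 + 12356/2343)) - 21772) = 1/(√(16930 - 8731/2343) - 21772) = 1/(√(39658259/2343) - 21772) = 1/(√92919300837/2343 - 21772) = 1/(-21772 + √92919300837/2343)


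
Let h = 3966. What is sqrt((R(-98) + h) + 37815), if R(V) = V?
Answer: sqrt(41683) ≈ 204.16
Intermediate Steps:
sqrt((R(-98) + h) + 37815) = sqrt((-98 + 3966) + 37815) = sqrt(3868 + 37815) = sqrt(41683)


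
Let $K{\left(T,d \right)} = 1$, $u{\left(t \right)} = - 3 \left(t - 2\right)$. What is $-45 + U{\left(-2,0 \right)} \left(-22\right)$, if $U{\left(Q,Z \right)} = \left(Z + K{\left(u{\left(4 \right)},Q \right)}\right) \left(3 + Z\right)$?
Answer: $-111$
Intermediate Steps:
$u{\left(t \right)} = 6 - 3 t$ ($u{\left(t \right)} = - 3 \left(-2 + t\right) = 6 - 3 t$)
$U{\left(Q,Z \right)} = \left(1 + Z\right) \left(3 + Z\right)$ ($U{\left(Q,Z \right)} = \left(Z + 1\right) \left(3 + Z\right) = \left(1 + Z\right) \left(3 + Z\right)$)
$-45 + U{\left(-2,0 \right)} \left(-22\right) = -45 + \left(3 + 0^{2} + 4 \cdot 0\right) \left(-22\right) = -45 + \left(3 + 0 + 0\right) \left(-22\right) = -45 + 3 \left(-22\right) = -45 - 66 = -111$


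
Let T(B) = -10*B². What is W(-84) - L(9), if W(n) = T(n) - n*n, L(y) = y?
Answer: -77625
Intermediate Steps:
W(n) = -11*n² (W(n) = -10*n² - n*n = -10*n² - n² = -11*n²)
W(-84) - L(9) = -11*(-84)² - 1*9 = -11*7056 - 9 = -77616 - 9 = -77625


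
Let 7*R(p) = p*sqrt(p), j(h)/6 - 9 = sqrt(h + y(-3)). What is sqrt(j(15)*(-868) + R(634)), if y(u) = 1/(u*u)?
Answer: sqrt(-2296728 - 170128*sqrt(34) + 4438*sqrt(634))/7 ≈ 254.63*I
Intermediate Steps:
y(u) = u**(-2) (y(u) = 1/(u**2) = u**(-2))
j(h) = 54 + 6*sqrt(1/9 + h) (j(h) = 54 + 6*sqrt(h + (-3)**(-2)) = 54 + 6*sqrt(h + 1/9) = 54 + 6*sqrt(1/9 + h))
R(p) = p**(3/2)/7 (R(p) = (p*sqrt(p))/7 = p**(3/2)/7)
sqrt(j(15)*(-868) + R(634)) = sqrt((54 + 2*sqrt(1 + 9*15))*(-868) + 634**(3/2)/7) = sqrt((54 + 2*sqrt(1 + 135))*(-868) + (634*sqrt(634))/7) = sqrt((54 + 2*sqrt(136))*(-868) + 634*sqrt(634)/7) = sqrt((54 + 2*(2*sqrt(34)))*(-868) + 634*sqrt(634)/7) = sqrt((54 + 4*sqrt(34))*(-868) + 634*sqrt(634)/7) = sqrt((-46872 - 3472*sqrt(34)) + 634*sqrt(634)/7) = sqrt(-46872 - 3472*sqrt(34) + 634*sqrt(634)/7)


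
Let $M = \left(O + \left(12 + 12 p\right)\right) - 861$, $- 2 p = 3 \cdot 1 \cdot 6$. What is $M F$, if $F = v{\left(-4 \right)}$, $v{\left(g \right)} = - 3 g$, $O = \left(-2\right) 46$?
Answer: $-12588$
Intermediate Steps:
$O = -92$
$p = -9$ ($p = - \frac{3 \cdot 1 \cdot 6}{2} = - \frac{3 \cdot 6}{2} = \left(- \frac{1}{2}\right) 18 = -9$)
$F = 12$ ($F = \left(-3\right) \left(-4\right) = 12$)
$M = -1049$ ($M = \left(-92 + \left(12 + 12 \left(-9\right)\right)\right) - 861 = \left(-92 + \left(12 - 108\right)\right) - 861 = \left(-92 - 96\right) - 861 = -188 - 861 = -1049$)
$M F = \left(-1049\right) 12 = -12588$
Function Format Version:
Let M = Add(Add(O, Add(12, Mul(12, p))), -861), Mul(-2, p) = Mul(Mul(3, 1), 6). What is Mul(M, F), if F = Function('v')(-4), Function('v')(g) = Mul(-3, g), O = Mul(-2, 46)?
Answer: -12588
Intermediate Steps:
O = -92
p = -9 (p = Mul(Rational(-1, 2), Mul(Mul(3, 1), 6)) = Mul(Rational(-1, 2), Mul(3, 6)) = Mul(Rational(-1, 2), 18) = -9)
F = 12 (F = Mul(-3, -4) = 12)
M = -1049 (M = Add(Add(-92, Add(12, Mul(12, -9))), -861) = Add(Add(-92, Add(12, -108)), -861) = Add(Add(-92, -96), -861) = Add(-188, -861) = -1049)
Mul(M, F) = Mul(-1049, 12) = -12588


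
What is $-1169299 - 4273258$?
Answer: $-5442557$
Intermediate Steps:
$-1169299 - 4273258 = -5442557$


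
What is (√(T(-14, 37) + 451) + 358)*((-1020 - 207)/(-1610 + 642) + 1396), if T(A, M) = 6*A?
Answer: 242107345/484 + 1352555*√367/968 ≈ 5.2699e+5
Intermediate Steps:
(√(T(-14, 37) + 451) + 358)*((-1020 - 207)/(-1610 + 642) + 1396) = (√(6*(-14) + 451) + 358)*((-1020 - 207)/(-1610 + 642) + 1396) = (√(-84 + 451) + 358)*(-1227/(-968) + 1396) = (√367 + 358)*(-1227*(-1/968) + 1396) = (358 + √367)*(1227/968 + 1396) = (358 + √367)*(1352555/968) = 242107345/484 + 1352555*√367/968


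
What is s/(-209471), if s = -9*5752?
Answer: 51768/209471 ≈ 0.24714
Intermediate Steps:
s = -51768
s/(-209471) = -51768/(-209471) = -51768*(-1/209471) = 51768/209471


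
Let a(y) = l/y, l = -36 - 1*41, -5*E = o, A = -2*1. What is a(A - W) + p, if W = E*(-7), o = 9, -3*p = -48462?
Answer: 1179627/73 ≈ 16159.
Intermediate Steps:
p = 16154 (p = -1/3*(-48462) = 16154)
A = -2
E = -9/5 (E = -1/5*9 = -9/5 ≈ -1.8000)
l = -77 (l = -36 - 41 = -77)
W = 63/5 (W = -9/5*(-7) = 63/5 ≈ 12.600)
a(y) = -77/y
a(A - W) + p = -77/(-2 - 1*63/5) + 16154 = -77/(-2 - 63/5) + 16154 = -77/(-73/5) + 16154 = -77*(-5/73) + 16154 = 385/73 + 16154 = 1179627/73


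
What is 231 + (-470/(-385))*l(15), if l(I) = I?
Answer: 19197/77 ≈ 249.31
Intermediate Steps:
231 + (-470/(-385))*l(15) = 231 - 470/(-385)*15 = 231 - 470*(-1/385)*15 = 231 + (94/77)*15 = 231 + 1410/77 = 19197/77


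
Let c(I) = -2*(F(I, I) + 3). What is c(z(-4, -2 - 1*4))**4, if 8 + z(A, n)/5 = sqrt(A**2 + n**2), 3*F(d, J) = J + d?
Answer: 3355694096/81 - 930702080*sqrt(13)/81 ≈ 0.30098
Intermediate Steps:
F(d, J) = J/3 + d/3 (F(d, J) = (J + d)/3 = J/3 + d/3)
z(A, n) = -40 + 5*sqrt(A**2 + n**2)
c(I) = -6 - 4*I/3 (c(I) = -2*((I/3 + I/3) + 3) = -2*(2*I/3 + 3) = -2*(3 + 2*I/3) = -6 - 4*I/3)
c(z(-4, -2 - 1*4))**4 = (-6 - 4*(-40 + 5*sqrt((-4)**2 + (-2 - 1*4)**2))/3)**4 = (-6 - 4*(-40 + 5*sqrt(16 + (-2 - 4)**2))/3)**4 = (-6 - 4*(-40 + 5*sqrt(16 + (-6)**2))/3)**4 = (-6 - 4*(-40 + 5*sqrt(16 + 36))/3)**4 = (-6 - 4*(-40 + 5*sqrt(52))/3)**4 = (-6 - 4*(-40 + 5*(2*sqrt(13)))/3)**4 = (-6 - 4*(-40 + 10*sqrt(13))/3)**4 = (-6 + (160/3 - 40*sqrt(13)/3))**4 = (142/3 - 40*sqrt(13)/3)**4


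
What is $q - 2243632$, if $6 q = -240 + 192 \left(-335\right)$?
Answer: $-2254392$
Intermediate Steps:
$q = -10760$ ($q = \frac{-240 + 192 \left(-335\right)}{6} = \frac{-240 - 64320}{6} = \frac{1}{6} \left(-64560\right) = -10760$)
$q - 2243632 = -10760 - 2243632 = -2254392$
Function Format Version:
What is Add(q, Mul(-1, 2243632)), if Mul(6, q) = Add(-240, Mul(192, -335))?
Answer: -2254392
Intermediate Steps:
q = -10760 (q = Mul(Rational(1, 6), Add(-240, Mul(192, -335))) = Mul(Rational(1, 6), Add(-240, -64320)) = Mul(Rational(1, 6), -64560) = -10760)
Add(q, Mul(-1, 2243632)) = Add(-10760, Mul(-1, 2243632)) = Add(-10760, -2243632) = -2254392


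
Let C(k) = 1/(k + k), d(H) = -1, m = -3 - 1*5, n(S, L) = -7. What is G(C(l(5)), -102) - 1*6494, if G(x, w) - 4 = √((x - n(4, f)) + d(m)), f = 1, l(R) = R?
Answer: -6490 + √610/10 ≈ -6487.5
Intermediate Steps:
m = -8 (m = -3 - 5 = -8)
C(k) = 1/(2*k)
G(x, w) = 4 + √(6 + x) (G(x, w) = 4 + √((x - 1*(-7)) - 1) = 4 + √((x + 7) - 1) = 4 + √((7 + x) - 1) = 4 + √(6 + x))
G(C(l(5)), -102) - 1*6494 = (4 + √(6 + (½)/5)) - 1*6494 = (4 + √(6 + (½)*(⅕))) - 6494 = (4 + √(6 + ⅒)) - 6494 = (4 + √(61/10)) - 6494 = (4 + √610/10) - 6494 = -6490 + √610/10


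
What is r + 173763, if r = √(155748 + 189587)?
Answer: 173763 + √345335 ≈ 1.7435e+5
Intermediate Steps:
r = √345335 ≈ 587.65
r + 173763 = √345335 + 173763 = 173763 + √345335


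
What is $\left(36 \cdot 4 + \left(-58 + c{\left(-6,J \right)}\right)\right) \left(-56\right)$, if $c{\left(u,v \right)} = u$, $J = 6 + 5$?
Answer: $-4480$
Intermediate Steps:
$J = 11$
$\left(36 \cdot 4 + \left(-58 + c{\left(-6,J \right)}\right)\right) \left(-56\right) = \left(36 \cdot 4 - 64\right) \left(-56\right) = \left(144 - 64\right) \left(-56\right) = 80 \left(-56\right) = -4480$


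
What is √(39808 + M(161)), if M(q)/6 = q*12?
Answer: 10*√514 ≈ 226.72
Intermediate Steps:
M(q) = 72*q (M(q) = 6*(q*12) = 6*(12*q) = 72*q)
√(39808 + M(161)) = √(39808 + 72*161) = √(39808 + 11592) = √51400 = 10*√514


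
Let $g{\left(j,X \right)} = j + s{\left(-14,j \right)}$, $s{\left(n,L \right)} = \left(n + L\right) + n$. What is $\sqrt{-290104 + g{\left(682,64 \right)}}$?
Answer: $32 i \sqrt{282} \approx 537.37 i$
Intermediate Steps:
$s{\left(n,L \right)} = L + 2 n$ ($s{\left(n,L \right)} = \left(L + n\right) + n = L + 2 n$)
$g{\left(j,X \right)} = -28 + 2 j$ ($g{\left(j,X \right)} = j + \left(j + 2 \left(-14\right)\right) = j + \left(j - 28\right) = j + \left(-28 + j\right) = -28 + 2 j$)
$\sqrt{-290104 + g{\left(682,64 \right)}} = \sqrt{-290104 + \left(-28 + 2 \cdot 682\right)} = \sqrt{-290104 + \left(-28 + 1364\right)} = \sqrt{-290104 + 1336} = \sqrt{-288768} = 32 i \sqrt{282}$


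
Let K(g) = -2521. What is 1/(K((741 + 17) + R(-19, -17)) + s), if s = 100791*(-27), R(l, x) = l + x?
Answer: -1/2723878 ≈ -3.6712e-7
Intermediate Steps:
s = -2721357
1/(K((741 + 17) + R(-19, -17)) + s) = 1/(-2521 - 2721357) = 1/(-2723878) = -1/2723878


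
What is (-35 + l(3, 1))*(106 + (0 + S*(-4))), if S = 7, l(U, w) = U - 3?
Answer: -2730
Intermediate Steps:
l(U, w) = -3 + U
(-35 + l(3, 1))*(106 + (0 + S*(-4))) = (-35 + (-3 + 3))*(106 + (0 + 7*(-4))) = (-35 + 0)*(106 + (0 - 28)) = -35*(106 - 28) = -35*78 = -2730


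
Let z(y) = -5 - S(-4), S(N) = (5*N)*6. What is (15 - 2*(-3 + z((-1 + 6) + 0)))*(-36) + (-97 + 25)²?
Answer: 12708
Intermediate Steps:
S(N) = 30*N
z(y) = 115 (z(y) = -5 - 30*(-4) = -5 - 1*(-120) = -5 + 120 = 115)
(15 - 2*(-3 + z((-1 + 6) + 0)))*(-36) + (-97 + 25)² = (15 - 2*(-3 + 115))*(-36) + (-97 + 25)² = (15 - 2*112)*(-36) + (-72)² = (15 - 224)*(-36) + 5184 = -209*(-36) + 5184 = 7524 + 5184 = 12708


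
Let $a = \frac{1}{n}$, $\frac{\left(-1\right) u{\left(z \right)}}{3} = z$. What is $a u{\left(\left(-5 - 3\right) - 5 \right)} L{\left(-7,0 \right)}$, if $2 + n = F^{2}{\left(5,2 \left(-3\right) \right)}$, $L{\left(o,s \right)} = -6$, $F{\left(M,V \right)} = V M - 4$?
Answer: $- \frac{117}{577} \approx -0.20277$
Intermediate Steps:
$F{\left(M,V \right)} = -4 + M V$ ($F{\left(M,V \right)} = M V - 4 = -4 + M V$)
$u{\left(z \right)} = - 3 z$
$n = 1154$ ($n = -2 + \left(-4 + 5 \cdot 2 \left(-3\right)\right)^{2} = -2 + \left(-4 + 5 \left(-6\right)\right)^{2} = -2 + \left(-4 - 30\right)^{2} = -2 + \left(-34\right)^{2} = -2 + 1156 = 1154$)
$a = \frac{1}{1154} \approx 0.00086655$
$a u{\left(\left(-5 - 3\right) - 5 \right)} L{\left(-7,0 \right)} = \frac{\left(-3\right) \left(\left(-5 - 3\right) - 5\right)}{1154} \left(-6\right) = \frac{\left(-3\right) \left(-8 - 5\right)}{1154} \left(-6\right) = \frac{\left(-3\right) \left(-13\right)}{1154} \left(-6\right) = \frac{1}{1154} \cdot 39 \left(-6\right) = \frac{39}{1154} \left(-6\right) = - \frac{117}{577}$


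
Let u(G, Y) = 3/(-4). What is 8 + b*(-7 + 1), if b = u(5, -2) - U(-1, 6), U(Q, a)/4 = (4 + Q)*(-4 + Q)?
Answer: -695/2 ≈ -347.50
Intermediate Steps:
u(G, Y) = -¾ (u(G, Y) = 3*(-¼) = -¾)
U(Q, a) = 4*(-4 + Q)*(4 + Q) (U(Q, a) = 4*((4 + Q)*(-4 + Q)) = 4*((-4 + Q)*(4 + Q)) = 4*(-4 + Q)*(4 + Q))
b = 237/4 (b = -¾ - (-64 + 4*(-1)²) = -¾ - (-64 + 4*1) = -¾ - (-64 + 4) = -¾ - 1*(-60) = -¾ + 60 = 237/4 ≈ 59.250)
8 + b*(-7 + 1) = 8 + 237*(-7 + 1)/4 = 8 + (237/4)*(-6) = 8 - 711/2 = -695/2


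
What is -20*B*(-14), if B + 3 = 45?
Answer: 11760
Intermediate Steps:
B = 42 (B = -3 + 45 = 42)
-20*B*(-14) = -20*42*(-14) = -840*(-14) = 11760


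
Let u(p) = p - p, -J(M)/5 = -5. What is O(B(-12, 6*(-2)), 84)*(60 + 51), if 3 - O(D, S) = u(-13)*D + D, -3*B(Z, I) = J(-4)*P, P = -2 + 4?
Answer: 2183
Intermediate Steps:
J(M) = 25 (J(M) = -5*(-5) = 25)
P = 2
u(p) = 0
B(Z, I) = -50/3 (B(Z, I) = -25*2/3 = -⅓*50 = -50/3)
O(D, S) = 3 - D (O(D, S) = 3 - (0*D + D) = 3 - (0 + D) = 3 - D)
O(B(-12, 6*(-2)), 84)*(60 + 51) = (3 - 1*(-50/3))*(60 + 51) = (3 + 50/3)*111 = (59/3)*111 = 2183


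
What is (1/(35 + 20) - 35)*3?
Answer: -5772/55 ≈ -104.95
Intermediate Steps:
(1/(35 + 20) - 35)*3 = (1/55 - 35)*3 = -1924/55*3 = -5772/55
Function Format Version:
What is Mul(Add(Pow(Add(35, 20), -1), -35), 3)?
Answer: Rational(-5772, 55) ≈ -104.95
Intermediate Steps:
Mul(Add(Pow(Add(35, 20), -1), -35), 3) = Mul(Add(Pow(55, -1), -35), 3) = Mul(Add(Rational(1, 55), -35), 3) = Mul(Rational(-1924, 55), 3) = Rational(-5772, 55)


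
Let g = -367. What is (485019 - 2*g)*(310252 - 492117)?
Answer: -88341469345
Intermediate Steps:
(485019 - 2*g)*(310252 - 492117) = (485019 - 2*(-367))*(310252 - 492117) = (485019 + 734)*(-181865) = 485753*(-181865) = -88341469345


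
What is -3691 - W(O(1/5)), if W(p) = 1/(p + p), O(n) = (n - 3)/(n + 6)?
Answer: -103317/28 ≈ -3689.9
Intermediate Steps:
O(n) = (-3 + n)/(6 + n)
W(p) = 1/(2*p)
-3691 - W(O(1/5)) = -3691 - 1/(2*((-3 + 1/5)/(6 + 1/5))) = -3691 - 1/(2*((-3 + ⅕)/(6 + ⅕))) = -3691 - 1/(2*(-14/5/(31/5))) = -3691 - 1/(2*((5/31)*(-14/5))) = -3691 - 1/(2*(-14/31)) = -3691 - (-31)/(2*14) = -3691 - 1*(-31/28) = -3691 + 31/28 = -103317/28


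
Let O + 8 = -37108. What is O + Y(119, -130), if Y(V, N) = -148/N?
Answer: -2412466/65 ≈ -37115.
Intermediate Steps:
O = -37116 (O = -8 - 37108 = -37116)
O + Y(119, -130) = -37116 - 148/(-130) = -37116 - 148*(-1/130) = -37116 + 74/65 = -2412466/65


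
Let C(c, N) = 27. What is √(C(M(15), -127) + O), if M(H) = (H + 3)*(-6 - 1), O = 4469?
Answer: 4*√281 ≈ 67.052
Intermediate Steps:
M(H) = -21 - 7*H (M(H) = (3 + H)*(-7) = -21 - 7*H)
√(C(M(15), -127) + O) = √(27 + 4469) = √4496 = 4*√281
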